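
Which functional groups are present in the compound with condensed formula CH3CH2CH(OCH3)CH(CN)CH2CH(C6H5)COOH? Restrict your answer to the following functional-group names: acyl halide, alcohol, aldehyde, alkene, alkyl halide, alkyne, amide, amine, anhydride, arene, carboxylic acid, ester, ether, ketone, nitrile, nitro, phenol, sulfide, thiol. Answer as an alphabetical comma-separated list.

pendant –OCH3: C–O–C with sp³ C, no adjacent C=O → ether.
pendant –C≡N: nitrile.
pendant –C6H5: benzene ring → arene.
–COOH: carbonyl C bonded to –OH and C → carboxylic acid (the –OH is not a separate alcohol).

arene, carboxylic acid, ether, nitrile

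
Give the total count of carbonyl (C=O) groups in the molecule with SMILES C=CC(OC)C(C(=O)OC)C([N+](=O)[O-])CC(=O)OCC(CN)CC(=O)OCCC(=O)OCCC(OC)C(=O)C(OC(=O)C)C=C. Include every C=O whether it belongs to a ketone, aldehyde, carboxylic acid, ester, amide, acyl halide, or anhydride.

CH(COOCH3): ester, 1 C=O (running total 1).
CH2COOCH2: ester, 1 C=O (running total 2).
CH2COOCH2: ester, 1 C=O (running total 3).
CH2COOCH2: ester, 1 C=O (running total 4).
CO: ketone, 1 C=O (running total 5).
CH(OCOCH3): ester, 1 C=O (running total 6).

6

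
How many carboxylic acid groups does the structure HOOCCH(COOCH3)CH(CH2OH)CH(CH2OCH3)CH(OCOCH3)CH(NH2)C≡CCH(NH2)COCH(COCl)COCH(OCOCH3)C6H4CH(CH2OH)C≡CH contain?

–COOH: carbonyl C bonded to –OH and C → carboxylic acid (the –OH is not a separate alcohol).
pendant –COOCH3: carbonyl C bonded to C and –OCH3 → ester.
pendant –CH2OH on an sp³ backbone C → alcohol.
pendant –CH2OCH3: C–O–C linkage → ether.
pendant –OC(=O)CH3: an acyloxy group → ester.
–NH2 on an sp³ carbon with no adjacent C=O → amine.
C≡C triple bond → alkyne.
–NH2 on an sp³ carbon with no adjacent C=O → amine.
–C(=O)– with carbon on both sides → ketone.
pendant –C(=O)X: carbonyl C bonded to C and halogen → acyl halide.
–C(=O)– with carbon on both sides → ketone.
pendant –OC(=O)CH3: an acyloxy group → ester.
para-disubstituted benzene ring → arene.
pendant –CH2OH on an sp³ backbone C → alcohol.
C≡C triple bond → alkyne.
Carboxylic acid appears at: HOOC → 1.

1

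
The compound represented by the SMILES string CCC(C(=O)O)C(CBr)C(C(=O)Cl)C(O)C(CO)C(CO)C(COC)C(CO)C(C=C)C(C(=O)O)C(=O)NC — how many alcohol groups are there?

pendant –COOH: carbonyl C bonded to C and –OH → carboxylic acid.
pendant –CH2X: halogen on sp³ carbon → alkyl halide.
pendant –C(=O)X: carbonyl C bonded to C and halogen → acyl halide.
–OH on an sp³ carbon → alcohol (secondary).
pendant –CH2OH on an sp³ backbone C → alcohol.
pendant –CH2OH on an sp³ backbone C → alcohol.
pendant –CH2OCH3: C–O–C linkage → ether.
pendant –CH2OH on an sp³ backbone C → alcohol.
pendant –CH=CH2: C=C double bond → alkene.
pendant –COOH: carbonyl C bonded to C and –OH → carboxylic acid.
–C(=O)NHCH3: carbonyl C bonded to C and to N → amide (the N is not an amine).
Alcohol appears at: CH(OH), CH(CH2OH), CH(CH2OH), CH(CH2OH) → 4.

4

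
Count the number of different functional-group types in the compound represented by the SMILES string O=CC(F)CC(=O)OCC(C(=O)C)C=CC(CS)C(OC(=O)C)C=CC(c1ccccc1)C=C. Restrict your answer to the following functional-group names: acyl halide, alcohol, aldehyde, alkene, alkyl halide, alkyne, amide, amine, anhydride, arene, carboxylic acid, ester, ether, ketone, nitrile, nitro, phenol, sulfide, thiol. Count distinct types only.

7

terminal –CHO: carbonyl C bonded to H and C → aldehyde.
halogen on an sp³ carbon → alkyl halide.
–C(=O)–O–C with C on the carbonyl side → ester.
pendant –COCH3: carbonyl C bonded to two carbons → ketone.
C=C double bond → alkene.
pendant –CH2SH → thiol.
pendant –OC(=O)CH3: an acyloxy group → ester.
C=C double bond → alkene.
pendant –C6H5: benzene ring → arene.
C=C double bond → alkene.
Distinct types present: aldehyde, alkene, alkyl halide, arene, ester, ketone, thiol.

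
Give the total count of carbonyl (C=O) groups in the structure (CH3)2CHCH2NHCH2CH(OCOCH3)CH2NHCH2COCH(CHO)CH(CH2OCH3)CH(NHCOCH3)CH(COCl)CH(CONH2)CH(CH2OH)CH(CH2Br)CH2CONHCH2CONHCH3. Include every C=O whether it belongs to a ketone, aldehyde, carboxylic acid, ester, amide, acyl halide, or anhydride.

CH(OCOCH3): ester, 1 C=O (running total 1).
CO: ketone, 1 C=O (running total 2).
CH(CHO): aldehyde, 1 C=O (running total 3).
CH(NHCOCH3): amide, 1 C=O (running total 4).
CH(COCl): acyl halide, 1 C=O (running total 5).
CH(CONH2): amide, 1 C=O (running total 6).
CH2CONHCH2: amide, 1 C=O (running total 7).
CONHCH3: amide, 1 C=O (running total 8).

8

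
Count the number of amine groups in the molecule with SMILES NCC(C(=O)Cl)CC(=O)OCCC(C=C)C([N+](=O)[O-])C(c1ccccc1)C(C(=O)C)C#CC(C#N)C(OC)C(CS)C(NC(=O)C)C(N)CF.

2

Working along the chain:
  H2NCH2: –NH2 on an sp³ carbon with no adjacent C=O → amine.
  CH(COCl): pendant –C(=O)X: carbonyl C bonded to C and halogen → acyl halide.
  CH2COOCH2: –C(=O)–O–C with C on the carbonyl side → ester.
  CH(CH=CH2): pendant –CH=CH2: C=C double bond → alkene.
  CH(NO2): –NO2 on an sp³ carbon → nitro (the N=O is not a carbonyl).
  CH(C6H5): pendant –C6H5: benzene ring → arene.
  CH(COCH3): pendant –COCH3: carbonyl C bonded to two carbons → ketone.
  C≡C: C≡C triple bond → alkyne.
  CH(CN): pendant –C≡N: nitrile.
  CH(OCH3): pendant –OCH3: C–O–C with sp³ C, no adjacent C=O → ether.
  CH(CH2SH): pendant –CH2SH → thiol.
  CH(NHCOCH3): pendant –NHC(=O)CH3: N bonded to a carbonyl → amide (not amine).
  CH(NH2): –NH2 on an sp³ carbon with no adjacent C=O → amine.
  CH2F: halogen on an sp³ carbon → alkyl halide.
Amine appears at: H2NCH2, CH(NH2) → 2.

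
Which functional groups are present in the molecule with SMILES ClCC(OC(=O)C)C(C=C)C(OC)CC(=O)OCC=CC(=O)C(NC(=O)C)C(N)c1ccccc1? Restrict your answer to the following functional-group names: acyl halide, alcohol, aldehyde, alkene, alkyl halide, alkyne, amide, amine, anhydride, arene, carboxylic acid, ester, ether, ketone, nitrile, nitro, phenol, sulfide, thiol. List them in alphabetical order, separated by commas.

halogen on an sp³ carbon → alkyl halide.
pendant –OC(=O)CH3: an acyloxy group → ester.
pendant –CH=CH2: C=C double bond → alkene.
pendant –OCH3: C–O–C with sp³ C, no adjacent C=O → ether.
–C(=O)–O–C with C on the carbonyl side → ester.
C=C double bond → alkene.
–C(=O)– with carbon on both sides → ketone.
pendant –NHC(=O)CH3: N bonded to a carbonyl → amide (not amine).
–NH2 on an sp³ carbon with no adjacent C=O → amine.
–C6H5 phenyl ring → arene.

alkene, alkyl halide, amide, amine, arene, ester, ether, ketone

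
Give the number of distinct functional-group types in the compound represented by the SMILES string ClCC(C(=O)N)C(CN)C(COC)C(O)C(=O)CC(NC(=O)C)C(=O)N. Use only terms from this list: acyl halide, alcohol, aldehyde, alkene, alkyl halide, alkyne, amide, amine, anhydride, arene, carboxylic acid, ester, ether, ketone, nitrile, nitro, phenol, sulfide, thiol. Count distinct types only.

Reading the structure from left to right:
  ClCH2: halogen on an sp³ carbon → alkyl halide.
  CH(CONH2): pendant –CONH2: carbonyl C bonded to C and N → amide.
  CH(CH2NH2): pendant –CH2NH2: N on sp³ C, no adjacent C=O → amine.
  CH(CH2OCH3): pendant –CH2OCH3: C–O–C linkage → ether.
  CH(OH): –OH on an sp³ carbon → alcohol (secondary).
  CO: –C(=O)– with carbon on both sides → ketone.
  CH(NHCOCH3): pendant –NHC(=O)CH3: N bonded to a carbonyl → amide (not amine).
  CONH2: –C(=O)NH2: carbonyl C bonded to C and to N → amide (the N is not a separate amine).
Distinct types present: alcohol, alkyl halide, amide, amine, ether, ketone.

6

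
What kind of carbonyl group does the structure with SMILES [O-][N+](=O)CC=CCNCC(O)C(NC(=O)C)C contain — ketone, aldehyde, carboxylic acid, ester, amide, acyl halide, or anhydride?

The carbonyl is in the CH(NHCOCH3) segment: pendant –NHC(=O)CH3: N bonded to a carbonyl → amide (not amine).

amide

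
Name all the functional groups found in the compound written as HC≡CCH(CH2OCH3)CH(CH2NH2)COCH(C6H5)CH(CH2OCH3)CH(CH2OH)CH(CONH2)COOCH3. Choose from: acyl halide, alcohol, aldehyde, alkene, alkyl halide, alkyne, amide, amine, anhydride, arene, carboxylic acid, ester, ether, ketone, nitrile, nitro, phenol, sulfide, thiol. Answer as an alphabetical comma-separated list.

C≡C triple bond → alkyne.
pendant –CH2OCH3: C–O–C linkage → ether.
pendant –CH2NH2: N on sp³ C, no adjacent C=O → amine.
–C(=O)– with carbon on both sides → ketone.
pendant –C6H5: benzene ring → arene.
pendant –CH2OCH3: C–O–C linkage → ether.
pendant –CH2OH on an sp³ backbone C → alcohol.
pendant –CONH2: carbonyl C bonded to C and N → amide.
–C(=O)OCH3: carbonyl C bonded to C and to –OCH3 → ester (not ketone + ether).

alcohol, alkyne, amide, amine, arene, ester, ether, ketone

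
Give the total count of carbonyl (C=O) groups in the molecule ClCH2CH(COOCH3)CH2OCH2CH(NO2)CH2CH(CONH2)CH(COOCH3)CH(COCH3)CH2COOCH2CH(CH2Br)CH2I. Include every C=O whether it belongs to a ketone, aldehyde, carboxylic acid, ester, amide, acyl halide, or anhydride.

5

CH(COOCH3): ester, 1 C=O (running total 1).
CH(CONH2): amide, 1 C=O (running total 2).
CH(COOCH3): ester, 1 C=O (running total 3).
CH(COCH3): ketone, 1 C=O (running total 4).
CH2COOCH2: ester, 1 C=O (running total 5).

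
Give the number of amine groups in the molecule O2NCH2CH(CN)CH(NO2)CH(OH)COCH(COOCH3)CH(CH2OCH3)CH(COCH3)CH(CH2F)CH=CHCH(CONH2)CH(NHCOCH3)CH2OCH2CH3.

0

Working along the chain:
  O2NCH2: –NO2 on carbon → nitro group.
  CH(CN): pendant –C≡N: nitrile.
  CH(NO2): –NO2 on an sp³ carbon → nitro (the N=O is not a carbonyl).
  CH(OH): –OH on an sp³ carbon → alcohol (secondary).
  CO: –C(=O)– with carbon on both sides → ketone.
  CH(COOCH3): pendant –COOCH3: carbonyl C bonded to C and –OCH3 → ester.
  CH(CH2OCH3): pendant –CH2OCH3: C–O–C linkage → ether.
  CH(COCH3): pendant –COCH3: carbonyl C bonded to two carbons → ketone.
  CH(CH2F): pendant –CH2X: halogen on sp³ carbon → alkyl halide.
  CH=CH: C=C double bond → alkene.
  CH(CONH2): pendant –CONH2: carbonyl C bonded to C and N → amide.
  CH(NHCOCH3): pendant –NHC(=O)CH3: N bonded to a carbonyl → amide (not amine).
  CH2OCH2: C–O–C with sp³ carbons on both sides and no adjacent C=O → ether.
No segment is a amine: O2NCH2 is nitro, not amine; CH(CN) is nitrile, not amine; CH(NO2) is nitro, not amine. → 0.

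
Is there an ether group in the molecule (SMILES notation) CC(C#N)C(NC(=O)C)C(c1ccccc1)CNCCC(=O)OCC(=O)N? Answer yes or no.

Working along the chain:
  CH(CN): pendant –C≡N: nitrile.
  CH(NHCOCH3): pendant –NHC(=O)CH3: N bonded to a carbonyl → amide (not amine).
  CH(C6H5): pendant –C6H5: benzene ring → arene.
  CH2NHCH2: C–N–C with sp³ carbons and no adjacent C=O → amine (secondary).
  CH2COOCH2: –C(=O)–O–C with C on the carbonyl side → ester.
  CONH2: –C(=O)NH2: carbonyl C bonded to C and to N → amide (the N is not a separate amine).
In CH2COOCH2, the C–O–C oxygen is adjacent to a C=O, so it belongs to an ester, not an ether.
The groups actually present are: amide, amine, arene, ester, nitrile.

no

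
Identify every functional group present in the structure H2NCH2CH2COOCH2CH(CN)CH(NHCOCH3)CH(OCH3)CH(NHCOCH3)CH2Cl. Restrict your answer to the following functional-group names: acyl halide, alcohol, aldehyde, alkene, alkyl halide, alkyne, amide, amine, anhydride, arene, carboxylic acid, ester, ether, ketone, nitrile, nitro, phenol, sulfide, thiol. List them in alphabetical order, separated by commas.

alkyl halide, amide, amine, ester, ether, nitrile

–NH2 on an sp³ carbon with no adjacent C=O → amine.
–C(=O)–O–C with C on the carbonyl side → ester.
pendant –C≡N: nitrile.
pendant –NHC(=O)CH3: N bonded to a carbonyl → amide (not amine).
pendant –OCH3: C–O–C with sp³ C, no adjacent C=O → ether.
pendant –NHC(=O)CH3: N bonded to a carbonyl → amide (not amine).
halogen on an sp³ carbon → alkyl halide.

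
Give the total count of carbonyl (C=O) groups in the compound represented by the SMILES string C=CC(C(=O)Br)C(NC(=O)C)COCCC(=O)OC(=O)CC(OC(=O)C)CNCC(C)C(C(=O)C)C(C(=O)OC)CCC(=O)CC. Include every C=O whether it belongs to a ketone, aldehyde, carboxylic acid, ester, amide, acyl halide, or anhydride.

8

CH(COBr): acyl halide, 1 C=O (running total 1).
CH(NHCOCH3): amide, 1 C=O (running total 2).
CH2CO-O-COCH2: anhydride, 2 C=O (running total 4).
CH(OCOCH3): ester, 1 C=O (running total 5).
CH(COCH3): ketone, 1 C=O (running total 6).
CH(COOCH3): ester, 1 C=O (running total 7).
CO: ketone, 1 C=O (running total 8).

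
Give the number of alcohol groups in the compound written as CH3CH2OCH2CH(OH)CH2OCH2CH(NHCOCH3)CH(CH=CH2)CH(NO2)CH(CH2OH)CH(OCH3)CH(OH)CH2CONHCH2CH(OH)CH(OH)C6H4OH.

Taking each segment in turn:
  CH2OCH2: C–O–C with sp³ carbons on both sides and no adjacent C=O → ether.
  CH(OH): –OH on an sp³ carbon → alcohol (secondary).
  CH2OCH2: C–O–C with sp³ carbons on both sides and no adjacent C=O → ether.
  CH(NHCOCH3): pendant –NHC(=O)CH3: N bonded to a carbonyl → amide (not amine).
  CH(CH=CH2): pendant –CH=CH2: C=C double bond → alkene.
  CH(NO2): –NO2 on an sp³ carbon → nitro (the N=O is not a carbonyl).
  CH(CH2OH): pendant –CH2OH on an sp³ backbone C → alcohol.
  CH(OCH3): pendant –OCH3: C–O–C with sp³ C, no adjacent C=O → ether.
  CH(OH): –OH on an sp³ carbon → alcohol (secondary).
  CH2CONHCH2: –C(=O)–N– linkage → amide (the N is not an amine).
  CH(OH): –OH on an sp³ carbon → alcohol (secondary).
  CH(OH): –OH on an sp³ carbon → alcohol (secondary).
  C6H4OH: –OH attached directly to an aromatic ring → phenol (not alcohol); the ring itself is an arene.
Alcohol appears at: CH(OH), CH(CH2OH), CH(OH), CH(OH), CH(OH) → 5.

5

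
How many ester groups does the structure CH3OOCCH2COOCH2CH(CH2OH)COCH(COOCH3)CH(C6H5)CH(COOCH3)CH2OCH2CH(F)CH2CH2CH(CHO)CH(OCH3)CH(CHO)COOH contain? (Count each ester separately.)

4

Working along the chain:
  CH3OOC: CH3O–C(=O)–: carbonyl C bonded to C and to –OCH3 → ester (not ketone + ether).
  CH2COOCH2: –C(=O)–O–C with C on the carbonyl side → ester.
  CH(CH2OH): pendant –CH2OH on an sp³ backbone C → alcohol.
  CO: –C(=O)– with carbon on both sides → ketone.
  CH(COOCH3): pendant –COOCH3: carbonyl C bonded to C and –OCH3 → ester.
  CH(C6H5): pendant –C6H5: benzene ring → arene.
  CH(COOCH3): pendant –COOCH3: carbonyl C bonded to C and –OCH3 → ester.
  CH2OCH2: C–O–C with sp³ carbons on both sides and no adjacent C=O → ether.
  CH(F): halogen on an sp³ carbon → alkyl halide.
  CH(CHO): pendant –CHO: carbonyl C bonded to C and H → aldehyde.
  CH(OCH3): pendant –OCH3: C–O–C with sp³ C, no adjacent C=O → ether.
  CH(CHO): pendant –CHO: carbonyl C bonded to C and H → aldehyde.
  COOH: –COOH: carbonyl C bonded to –OH and C → carboxylic acid (the –OH is not a separate alcohol).
Ester appears at: CH3OOC, CH2COOCH2, CH(COOCH3), CH(COOCH3) → 4.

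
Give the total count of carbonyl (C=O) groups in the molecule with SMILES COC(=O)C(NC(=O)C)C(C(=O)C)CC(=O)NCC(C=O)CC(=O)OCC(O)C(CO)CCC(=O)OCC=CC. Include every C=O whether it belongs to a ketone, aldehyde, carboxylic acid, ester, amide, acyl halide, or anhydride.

CH3OOC: ester, 1 C=O (running total 1).
CH(NHCOCH3): amide, 1 C=O (running total 2).
CH(COCH3): ketone, 1 C=O (running total 3).
CH2CONHCH2: amide, 1 C=O (running total 4).
CH(CHO): aldehyde, 1 C=O (running total 5).
CH2COOCH2: ester, 1 C=O (running total 6).
CH2COOCH2: ester, 1 C=O (running total 7).

7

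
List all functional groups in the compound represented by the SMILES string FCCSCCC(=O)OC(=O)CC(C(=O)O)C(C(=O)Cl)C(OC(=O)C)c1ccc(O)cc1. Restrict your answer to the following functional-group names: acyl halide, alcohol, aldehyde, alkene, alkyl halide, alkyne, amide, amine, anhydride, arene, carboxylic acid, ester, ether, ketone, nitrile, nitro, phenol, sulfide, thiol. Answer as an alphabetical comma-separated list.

Working along the chain:
  FCH2: halogen on an sp³ carbon → alkyl halide.
  CH2SCH2: C–S–C linkage → sulfide (thioether).
  CH2CO-O-COCH2: two acyl groups sharing one oxygen, –C(=O)–O–C(=O)– → anhydride.
  CH(COOH): pendant –COOH: carbonyl C bonded to C and –OH → carboxylic acid.
  CH(COCl): pendant –C(=O)X: carbonyl C bonded to C and halogen → acyl halide.
  CH(OCOCH3): pendant –OC(=O)CH3: an acyloxy group → ester.
  C6H4OH: –OH attached directly to an aromatic ring → phenol (not alcohol); the ring itself is an arene.

acyl halide, alkyl halide, anhydride, arene, carboxylic acid, ester, phenol, sulfide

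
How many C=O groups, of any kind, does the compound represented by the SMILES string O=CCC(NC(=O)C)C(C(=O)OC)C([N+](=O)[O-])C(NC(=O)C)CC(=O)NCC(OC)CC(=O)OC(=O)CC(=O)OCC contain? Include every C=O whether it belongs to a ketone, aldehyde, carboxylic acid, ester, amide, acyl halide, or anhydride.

OHC: aldehyde, 1 C=O (running total 1).
CH(NHCOCH3): amide, 1 C=O (running total 2).
CH(COOCH3): ester, 1 C=O (running total 3).
CH(NHCOCH3): amide, 1 C=O (running total 4).
CH2CONHCH2: amide, 1 C=O (running total 5).
CH2CO-O-COCH2: anhydride, 2 C=O (running total 7).
COOCH2CH3: ester, 1 C=O (running total 8).

8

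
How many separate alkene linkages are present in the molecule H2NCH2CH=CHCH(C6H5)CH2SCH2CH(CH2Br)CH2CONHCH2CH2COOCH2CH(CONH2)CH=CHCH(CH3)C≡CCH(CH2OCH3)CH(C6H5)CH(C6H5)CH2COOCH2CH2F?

Taking each segment in turn:
  H2NCH2: –NH2 on an sp³ carbon with no adjacent C=O → amine.
  CH=CH: C=C double bond → alkene.
  CH(C6H5): pendant –C6H5: benzene ring → arene.
  CH2SCH2: C–S–C linkage → sulfide (thioether).
  CH(CH2Br): pendant –CH2X: halogen on sp³ carbon → alkyl halide.
  CH2CONHCH2: –C(=O)–N– linkage → amide (the N is not an amine).
  CH2COOCH2: –C(=O)–O–C with C on the carbonyl side → ester.
  CH(CONH2): pendant –CONH2: carbonyl C bonded to C and N → amide.
  CH=CH: C=C double bond → alkene.
  C≡C: C≡C triple bond → alkyne.
  CH(CH2OCH3): pendant –CH2OCH3: C–O–C linkage → ether.
  CH(C6H5): pendant –C6H5: benzene ring → arene.
  CH(C6H5): pendant –C6H5: benzene ring → arene.
  CH2COOCH2: –C(=O)–O–C with C on the carbonyl side → ester.
  CH2F: halogen on an sp³ carbon → alkyl halide.
Alkene appears at: CH=CH, CH=CH → 2.

2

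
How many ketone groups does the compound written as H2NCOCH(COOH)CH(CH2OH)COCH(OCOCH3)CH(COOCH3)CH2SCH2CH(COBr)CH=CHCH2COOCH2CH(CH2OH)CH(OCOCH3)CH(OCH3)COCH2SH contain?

Reading the structure from left to right:
  H2NCO: –C(=O)NH2: carbonyl C bonded to C and to N → amide (the N is not a separate amine).
  CH(COOH): pendant –COOH: carbonyl C bonded to C and –OH → carboxylic acid.
  CH(CH2OH): pendant –CH2OH on an sp³ backbone C → alcohol.
  CO: –C(=O)– with carbon on both sides → ketone.
  CH(OCOCH3): pendant –OC(=O)CH3: an acyloxy group → ester.
  CH(COOCH3): pendant –COOCH3: carbonyl C bonded to C and –OCH3 → ester.
  CH2SCH2: C–S–C linkage → sulfide (thioether).
  CH(COBr): pendant –C(=O)X: carbonyl C bonded to C and halogen → acyl halide.
  CH=CH: C=C double bond → alkene.
  CH2COOCH2: –C(=O)–O–C with C on the carbonyl side → ester.
  CH(CH2OH): pendant –CH2OH on an sp³ backbone C → alcohol.
  CH(OCOCH3): pendant –OC(=O)CH3: an acyloxy group → ester.
  CH(OCH3): pendant –OCH3: C–O–C with sp³ C, no adjacent C=O → ether.
  CO: –C(=O)– with carbon on both sides → ketone.
  CH2SH: –SH on an sp³ carbon → thiol.
Ketone appears at: CO, CO → 2.

2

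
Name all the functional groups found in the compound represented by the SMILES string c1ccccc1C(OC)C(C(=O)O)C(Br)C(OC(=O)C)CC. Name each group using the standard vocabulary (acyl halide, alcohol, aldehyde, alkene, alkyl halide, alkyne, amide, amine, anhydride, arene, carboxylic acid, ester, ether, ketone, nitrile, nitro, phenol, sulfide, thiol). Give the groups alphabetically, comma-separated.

alkyl halide, arene, carboxylic acid, ester, ether

C6H5– phenyl ring → arene.
pendant –OCH3: C–O–C with sp³ C, no adjacent C=O → ether.
pendant –COOH: carbonyl C bonded to C and –OH → carboxylic acid.
halogen on an sp³ carbon → alkyl halide.
pendant –OC(=O)CH3: an acyloxy group → ester.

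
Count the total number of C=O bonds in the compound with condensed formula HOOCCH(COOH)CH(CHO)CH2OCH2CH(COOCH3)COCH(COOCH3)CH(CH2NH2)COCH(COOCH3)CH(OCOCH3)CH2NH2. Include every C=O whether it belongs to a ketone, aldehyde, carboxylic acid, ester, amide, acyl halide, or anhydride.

HOOC: carboxylic acid, 1 C=O (running total 1).
CH(COOH): carboxylic acid, 1 C=O (running total 2).
CH(CHO): aldehyde, 1 C=O (running total 3).
CH(COOCH3): ester, 1 C=O (running total 4).
CO: ketone, 1 C=O (running total 5).
CH(COOCH3): ester, 1 C=O (running total 6).
CO: ketone, 1 C=O (running total 7).
CH(COOCH3): ester, 1 C=O (running total 8).
CH(OCOCH3): ester, 1 C=O (running total 9).

9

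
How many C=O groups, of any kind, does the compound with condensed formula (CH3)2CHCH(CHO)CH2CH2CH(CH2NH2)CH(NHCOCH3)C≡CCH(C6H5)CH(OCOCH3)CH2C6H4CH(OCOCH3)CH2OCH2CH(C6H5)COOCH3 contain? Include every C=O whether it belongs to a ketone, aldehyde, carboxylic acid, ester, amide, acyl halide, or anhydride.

CH(CHO): aldehyde, 1 C=O (running total 1).
CH(NHCOCH3): amide, 1 C=O (running total 2).
CH(OCOCH3): ester, 1 C=O (running total 3).
CH(OCOCH3): ester, 1 C=O (running total 4).
COOCH3: ester, 1 C=O (running total 5).

5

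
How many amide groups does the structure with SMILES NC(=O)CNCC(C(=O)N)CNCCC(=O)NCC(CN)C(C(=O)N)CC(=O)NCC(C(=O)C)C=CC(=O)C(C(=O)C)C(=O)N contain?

6

Working along the chain:
  H2NCO: –C(=O)NH2: carbonyl C bonded to C and to N → amide (the N is not a separate amine).
  CH2NHCH2: C–N–C with sp³ carbons and no adjacent C=O → amine (secondary).
  CH(CONH2): pendant –CONH2: carbonyl C bonded to C and N → amide.
  CH2NHCH2: C–N–C with sp³ carbons and no adjacent C=O → amine (secondary).
  CH2CONHCH2: –C(=O)–N– linkage → amide (the N is not an amine).
  CH(CH2NH2): pendant –CH2NH2: N on sp³ C, no adjacent C=O → amine.
  CH(CONH2): pendant –CONH2: carbonyl C bonded to C and N → amide.
  CH2CONHCH2: –C(=O)–N– linkage → amide (the N is not an amine).
  CH(COCH3): pendant –COCH3: carbonyl C bonded to two carbons → ketone.
  CH=CH: C=C double bond → alkene.
  CO: –C(=O)– with carbon on both sides → ketone.
  CH(COCH3): pendant –COCH3: carbonyl C bonded to two carbons → ketone.
  CONH2: –C(=O)NH2: carbonyl C bonded to C and to N → amide (the N is not a separate amine).
Amide appears at: H2NCO, CH(CONH2), CH2CONHCH2, CH(CONH2), CH2CONHCH2, CONH2 → 6.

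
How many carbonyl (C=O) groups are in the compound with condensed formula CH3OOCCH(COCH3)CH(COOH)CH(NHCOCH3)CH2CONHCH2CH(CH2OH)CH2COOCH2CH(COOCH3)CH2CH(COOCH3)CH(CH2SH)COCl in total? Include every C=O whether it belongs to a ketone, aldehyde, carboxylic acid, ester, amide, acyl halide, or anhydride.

9

CH3OOC: ester, 1 C=O (running total 1).
CH(COCH3): ketone, 1 C=O (running total 2).
CH(COOH): carboxylic acid, 1 C=O (running total 3).
CH(NHCOCH3): amide, 1 C=O (running total 4).
CH2CONHCH2: amide, 1 C=O (running total 5).
CH2COOCH2: ester, 1 C=O (running total 6).
CH(COOCH3): ester, 1 C=O (running total 7).
CH(COOCH3): ester, 1 C=O (running total 8).
COCl: acyl halide, 1 C=O (running total 9).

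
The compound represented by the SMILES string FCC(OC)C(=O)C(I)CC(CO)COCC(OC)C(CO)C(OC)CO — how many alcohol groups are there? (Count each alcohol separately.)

Reading the structure from left to right:
  FCH2: halogen on an sp³ carbon → alkyl halide.
  CH(OCH3): pendant –OCH3: C–O–C with sp³ C, no adjacent C=O → ether.
  CO: –C(=O)– with carbon on both sides → ketone.
  CH(I): halogen on an sp³ carbon → alkyl halide.
  CH(CH2OH): pendant –CH2OH on an sp³ backbone C → alcohol.
  CH2OCH2: C–O–C with sp³ carbons on both sides and no adjacent C=O → ether.
  CH(OCH3): pendant –OCH3: C–O–C with sp³ C, no adjacent C=O → ether.
  CH(CH2OH): pendant –CH2OH on an sp³ backbone C → alcohol.
  CH(OCH3): pendant –OCH3: C–O–C with sp³ C, no adjacent C=O → ether.
  CH2OH: –OH on an sp³ carbon → alcohol.
Alcohol appears at: CH(CH2OH), CH(CH2OH), CH2OH → 3.

3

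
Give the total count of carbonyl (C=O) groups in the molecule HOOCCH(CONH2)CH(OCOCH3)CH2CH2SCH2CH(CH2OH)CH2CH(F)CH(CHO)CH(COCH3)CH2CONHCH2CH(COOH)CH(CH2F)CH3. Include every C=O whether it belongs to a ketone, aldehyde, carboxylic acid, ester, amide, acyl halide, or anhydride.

HOOC: carboxylic acid, 1 C=O (running total 1).
CH(CONH2): amide, 1 C=O (running total 2).
CH(OCOCH3): ester, 1 C=O (running total 3).
CH(CHO): aldehyde, 1 C=O (running total 4).
CH(COCH3): ketone, 1 C=O (running total 5).
CH2CONHCH2: amide, 1 C=O (running total 6).
CH(COOH): carboxylic acid, 1 C=O (running total 7).

7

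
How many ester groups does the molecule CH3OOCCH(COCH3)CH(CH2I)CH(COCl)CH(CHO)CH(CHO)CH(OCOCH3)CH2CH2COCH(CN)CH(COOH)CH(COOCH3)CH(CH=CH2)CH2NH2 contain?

Reading the structure from left to right:
  CH3OOC: CH3O–C(=O)–: carbonyl C bonded to C and to –OCH3 → ester (not ketone + ether).
  CH(COCH3): pendant –COCH3: carbonyl C bonded to two carbons → ketone.
  CH(CH2I): pendant –CH2X: halogen on sp³ carbon → alkyl halide.
  CH(COCl): pendant –C(=O)X: carbonyl C bonded to C and halogen → acyl halide.
  CH(CHO): pendant –CHO: carbonyl C bonded to C and H → aldehyde.
  CH(CHO): pendant –CHO: carbonyl C bonded to C and H → aldehyde.
  CH(OCOCH3): pendant –OC(=O)CH3: an acyloxy group → ester.
  CO: –C(=O)– with carbon on both sides → ketone.
  CH(CN): pendant –C≡N: nitrile.
  CH(COOH): pendant –COOH: carbonyl C bonded to C and –OH → carboxylic acid.
  CH(COOCH3): pendant –COOCH3: carbonyl C bonded to C and –OCH3 → ester.
  CH(CH=CH2): pendant –CH=CH2: C=C double bond → alkene.
  CH2NH2: –NH2 on an sp³ carbon with no adjacent C=O → amine.
Ester appears at: CH3OOC, CH(OCOCH3), CH(COOCH3) → 3.

3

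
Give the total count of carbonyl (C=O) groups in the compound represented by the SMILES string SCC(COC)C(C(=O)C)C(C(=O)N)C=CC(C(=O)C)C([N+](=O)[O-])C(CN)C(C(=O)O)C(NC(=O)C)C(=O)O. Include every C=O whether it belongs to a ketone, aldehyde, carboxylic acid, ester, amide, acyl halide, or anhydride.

CH(COCH3): ketone, 1 C=O (running total 1).
CH(CONH2): amide, 1 C=O (running total 2).
CH(COCH3): ketone, 1 C=O (running total 3).
CH(COOH): carboxylic acid, 1 C=O (running total 4).
CH(NHCOCH3): amide, 1 C=O (running total 5).
COOH: carboxylic acid, 1 C=O (running total 6).

6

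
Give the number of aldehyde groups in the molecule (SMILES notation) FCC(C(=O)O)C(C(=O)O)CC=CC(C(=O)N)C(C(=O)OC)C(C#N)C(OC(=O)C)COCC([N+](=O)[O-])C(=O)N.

0

Working along the chain:
  FCH2: halogen on an sp³ carbon → alkyl halide.
  CH(COOH): pendant –COOH: carbonyl C bonded to C and –OH → carboxylic acid.
  CH(COOH): pendant –COOH: carbonyl C bonded to C and –OH → carboxylic acid.
  CH=CH: C=C double bond → alkene.
  CH(CONH2): pendant –CONH2: carbonyl C bonded to C and N → amide.
  CH(COOCH3): pendant –COOCH3: carbonyl C bonded to C and –OCH3 → ester.
  CH(CN): pendant –C≡N: nitrile.
  CH(OCOCH3): pendant –OC(=O)CH3: an acyloxy group → ester.
  CH2OCH2: C–O–C with sp³ carbons on both sides and no adjacent C=O → ether.
  CH(NO2): –NO2 on an sp³ carbon → nitro (the N=O is not a carbonyl).
  CONH2: –C(=O)NH2: carbonyl C bonded to C and to N → amide (the N is not a separate amine).
No segment is a aldehyde: CH(COOH) is carboxylic acid, not aldehyde; CH(COOH) is carboxylic acid, not aldehyde; CH(COOCH3) is ester, not aldehyde. → 0.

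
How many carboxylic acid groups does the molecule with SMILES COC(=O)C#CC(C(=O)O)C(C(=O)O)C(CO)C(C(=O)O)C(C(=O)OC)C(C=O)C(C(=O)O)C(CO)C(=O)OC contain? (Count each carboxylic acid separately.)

4

Taking each segment in turn:
  CH3OOC: CH3O–C(=O)–: carbonyl C bonded to C and to –OCH3 → ester (not ketone + ether).
  C≡C: C≡C triple bond → alkyne.
  CH(COOH): pendant –COOH: carbonyl C bonded to C and –OH → carboxylic acid.
  CH(COOH): pendant –COOH: carbonyl C bonded to C and –OH → carboxylic acid.
  CH(CH2OH): pendant –CH2OH on an sp³ backbone C → alcohol.
  CH(COOH): pendant –COOH: carbonyl C bonded to C and –OH → carboxylic acid.
  CH(COOCH3): pendant –COOCH3: carbonyl C bonded to C and –OCH3 → ester.
  CH(CHO): pendant –CHO: carbonyl C bonded to C and H → aldehyde.
  CH(COOH): pendant –COOH: carbonyl C bonded to C and –OH → carboxylic acid.
  CH(CH2OH): pendant –CH2OH on an sp³ backbone C → alcohol.
  COOCH3: –C(=O)OCH3: carbonyl C bonded to C and to –OCH3 → ester (not ketone + ether).
Carboxylic acid appears at: CH(COOH), CH(COOH), CH(COOH), CH(COOH) → 4.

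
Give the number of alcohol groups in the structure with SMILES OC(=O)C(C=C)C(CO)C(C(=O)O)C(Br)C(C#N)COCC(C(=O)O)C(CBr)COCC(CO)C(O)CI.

–COOH: carbonyl C bonded to –OH and C → carboxylic acid (the –OH is not a separate alcohol).
pendant –CH=CH2: C=C double bond → alkene.
pendant –CH2OH on an sp³ backbone C → alcohol.
pendant –COOH: carbonyl C bonded to C and –OH → carboxylic acid.
halogen on an sp³ carbon → alkyl halide.
pendant –C≡N: nitrile.
C–O–C with sp³ carbons on both sides and no adjacent C=O → ether.
pendant –COOH: carbonyl C bonded to C and –OH → carboxylic acid.
pendant –CH2X: halogen on sp³ carbon → alkyl halide.
C–O–C with sp³ carbons on both sides and no adjacent C=O → ether.
pendant –CH2OH on an sp³ backbone C → alcohol.
–OH on an sp³ carbon → alcohol (secondary).
halogen on an sp³ carbon → alkyl halide.
Alcohol appears at: CH(CH2OH), CH(CH2OH), CH(OH) → 3.

3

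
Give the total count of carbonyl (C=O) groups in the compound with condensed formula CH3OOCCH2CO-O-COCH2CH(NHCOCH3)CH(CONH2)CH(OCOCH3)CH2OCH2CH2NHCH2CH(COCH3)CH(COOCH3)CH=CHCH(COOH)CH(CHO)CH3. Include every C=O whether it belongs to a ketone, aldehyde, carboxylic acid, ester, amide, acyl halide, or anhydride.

CH3OOC: ester, 1 C=O (running total 1).
CH2CO-O-COCH2: anhydride, 2 C=O (running total 3).
CH(NHCOCH3): amide, 1 C=O (running total 4).
CH(CONH2): amide, 1 C=O (running total 5).
CH(OCOCH3): ester, 1 C=O (running total 6).
CH(COCH3): ketone, 1 C=O (running total 7).
CH(COOCH3): ester, 1 C=O (running total 8).
CH(COOH): carboxylic acid, 1 C=O (running total 9).
CH(CHO): aldehyde, 1 C=O (running total 10).

10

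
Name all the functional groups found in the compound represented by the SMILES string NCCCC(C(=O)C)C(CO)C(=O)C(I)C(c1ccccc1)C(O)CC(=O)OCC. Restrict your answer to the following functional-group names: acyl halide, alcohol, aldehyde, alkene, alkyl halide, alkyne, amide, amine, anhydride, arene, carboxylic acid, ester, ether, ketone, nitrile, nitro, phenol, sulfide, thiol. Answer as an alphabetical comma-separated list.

–NH2 on an sp³ carbon with no adjacent C=O → amine.
pendant –COCH3: carbonyl C bonded to two carbons → ketone.
pendant –CH2OH on an sp³ backbone C → alcohol.
–C(=O)– with carbon on both sides → ketone.
halogen on an sp³ carbon → alkyl halide.
pendant –C6H5: benzene ring → arene.
–OH on an sp³ carbon → alcohol (secondary).
–C(=O)–O–C with C on the carbonyl side → ester.

alcohol, alkyl halide, amine, arene, ester, ketone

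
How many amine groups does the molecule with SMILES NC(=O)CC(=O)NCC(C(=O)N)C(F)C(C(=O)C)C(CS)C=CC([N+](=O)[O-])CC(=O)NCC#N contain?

Taking each segment in turn:
  H2NCO: –C(=O)NH2: carbonyl C bonded to C and to N → amide (the N is not a separate amine).
  CH2CONHCH2: –C(=O)–N– linkage → amide (the N is not an amine).
  CH(CONH2): pendant –CONH2: carbonyl C bonded to C and N → amide.
  CH(F): halogen on an sp³ carbon → alkyl halide.
  CH(COCH3): pendant –COCH3: carbonyl C bonded to two carbons → ketone.
  CH(CH2SH): pendant –CH2SH → thiol.
  CH=CH: C=C double bond → alkene.
  CH(NO2): –NO2 on an sp³ carbon → nitro (the N=O is not a carbonyl).
  CH2CONHCH2: –C(=O)–N– linkage → amide (the N is not an amine).
  CN: –C≡N: carbon triple-bonded to nitrogen → nitrile.
No segment is a amine: H2NCO is amide, not amine; CH2CONHCH2 is amide, not amine; CH(CONH2) is amide, not amine. → 0.

0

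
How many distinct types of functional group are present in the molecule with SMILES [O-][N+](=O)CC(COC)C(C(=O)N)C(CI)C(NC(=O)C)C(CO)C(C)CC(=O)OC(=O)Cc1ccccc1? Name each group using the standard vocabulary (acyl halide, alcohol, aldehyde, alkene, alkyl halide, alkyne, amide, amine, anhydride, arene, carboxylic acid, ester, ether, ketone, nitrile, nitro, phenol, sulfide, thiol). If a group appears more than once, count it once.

–NO2 on carbon → nitro group.
pendant –CH2OCH3: C–O–C linkage → ether.
pendant –CONH2: carbonyl C bonded to C and N → amide.
pendant –CH2X: halogen on sp³ carbon → alkyl halide.
pendant –NHC(=O)CH3: N bonded to a carbonyl → amide (not amine).
pendant –CH2OH on an sp³ backbone C → alcohol.
two acyl groups sharing one oxygen, –C(=O)–O–C(=O)– → anhydride.
–C6H5 phenyl ring → arene.
Distinct types present: alcohol, alkyl halide, amide, anhydride, arene, ether, nitro.

7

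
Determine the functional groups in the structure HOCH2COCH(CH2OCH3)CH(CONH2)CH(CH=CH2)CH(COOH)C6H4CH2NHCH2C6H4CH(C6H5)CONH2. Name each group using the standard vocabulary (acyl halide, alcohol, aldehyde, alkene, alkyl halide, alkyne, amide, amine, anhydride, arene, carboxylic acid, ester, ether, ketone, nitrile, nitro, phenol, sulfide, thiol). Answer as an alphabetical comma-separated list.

alcohol, alkene, amide, amine, arene, carboxylic acid, ether, ketone

Reading the structure from left to right:
  HOCH2: HO– on an sp³ carbon → alcohol.
  CO: –C(=O)– with carbon on both sides → ketone.
  CH(CH2OCH3): pendant –CH2OCH3: C–O–C linkage → ether.
  CH(CONH2): pendant –CONH2: carbonyl C bonded to C and N → amide.
  CH(CH=CH2): pendant –CH=CH2: C=C double bond → alkene.
  CH(COOH): pendant –COOH: carbonyl C bonded to C and –OH → carboxylic acid.
  C6H4: para-disubstituted benzene ring → arene.
  CH2NHCH2: C–N–C with sp³ carbons and no adjacent C=O → amine (secondary).
  C6H4: para-disubstituted benzene ring → arene.
  CH(C6H5): pendant –C6H5: benzene ring → arene.
  CONH2: –C(=O)NH2: carbonyl C bonded to C and to N → amide (the N is not a separate amine).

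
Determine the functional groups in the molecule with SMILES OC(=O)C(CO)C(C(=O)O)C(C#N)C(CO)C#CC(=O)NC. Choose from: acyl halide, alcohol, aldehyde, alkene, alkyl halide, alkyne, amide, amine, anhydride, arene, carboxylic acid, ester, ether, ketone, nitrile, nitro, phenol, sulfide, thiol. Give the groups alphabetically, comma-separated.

alcohol, alkyne, amide, carboxylic acid, nitrile

–COOH: carbonyl C bonded to –OH and C → carboxylic acid (the –OH is not a separate alcohol).
pendant –CH2OH on an sp³ backbone C → alcohol.
pendant –COOH: carbonyl C bonded to C and –OH → carboxylic acid.
pendant –C≡N: nitrile.
pendant –CH2OH on an sp³ backbone C → alcohol.
C≡C triple bond → alkyne.
–C(=O)NHCH3: carbonyl C bonded to C and to N → amide (the N is not an amine).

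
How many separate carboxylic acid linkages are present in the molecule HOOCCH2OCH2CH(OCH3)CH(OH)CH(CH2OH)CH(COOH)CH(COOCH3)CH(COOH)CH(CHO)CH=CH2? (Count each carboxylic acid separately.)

3

Reading the structure from left to right:
  HOOC: –COOH: carbonyl C bonded to –OH and C → carboxylic acid (the –OH is not a separate alcohol).
  CH2OCH2: C–O–C with sp³ carbons on both sides and no adjacent C=O → ether.
  CH(OCH3): pendant –OCH3: C–O–C with sp³ C, no adjacent C=O → ether.
  CH(OH): –OH on an sp³ carbon → alcohol (secondary).
  CH(CH2OH): pendant –CH2OH on an sp³ backbone C → alcohol.
  CH(COOH): pendant –COOH: carbonyl C bonded to C and –OH → carboxylic acid.
  CH(COOCH3): pendant –COOCH3: carbonyl C bonded to C and –OCH3 → ester.
  CH(COOH): pendant –COOH: carbonyl C bonded to C and –OH → carboxylic acid.
  CH(CHO): pendant –CHO: carbonyl C bonded to C and H → aldehyde.
  CH=CH2: C=C double bond → alkene.
Carboxylic acid appears at: HOOC, CH(COOH), CH(COOH) → 3.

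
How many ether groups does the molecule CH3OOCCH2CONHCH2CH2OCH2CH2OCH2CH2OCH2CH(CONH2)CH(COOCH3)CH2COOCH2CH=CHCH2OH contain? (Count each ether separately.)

3

CH3O–C(=O)–: carbonyl C bonded to C and to –OCH3 → ester (not ketone + ether).
–C(=O)–N– linkage → amide (the N is not an amine).
C–O–C with sp³ carbons on both sides and no adjacent C=O → ether.
C–O–C with sp³ carbons on both sides and no adjacent C=O → ether.
C–O–C with sp³ carbons on both sides and no adjacent C=O → ether.
pendant –CONH2: carbonyl C bonded to C and N → amide.
pendant –COOCH3: carbonyl C bonded to C and –OCH3 → ester.
–C(=O)–O–C with C on the carbonyl side → ester.
C=C double bond → alkene.
–OH on an sp³ carbon → alcohol.
Ether appears at: CH2OCH2, CH2OCH2, CH2OCH2 → 3.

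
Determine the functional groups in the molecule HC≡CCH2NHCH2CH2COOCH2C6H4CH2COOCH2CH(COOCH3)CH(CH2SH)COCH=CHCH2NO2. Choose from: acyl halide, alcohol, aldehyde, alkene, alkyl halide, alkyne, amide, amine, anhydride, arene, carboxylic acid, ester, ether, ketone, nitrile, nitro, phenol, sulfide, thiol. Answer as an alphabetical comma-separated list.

C≡C triple bond → alkyne.
C–N–C with sp³ carbons and no adjacent C=O → amine (secondary).
–C(=O)–O–C with C on the carbonyl side → ester.
para-disubstituted benzene ring → arene.
–C(=O)–O–C with C on the carbonyl side → ester.
pendant –COOCH3: carbonyl C bonded to C and –OCH3 → ester.
pendant –CH2SH → thiol.
–C(=O)– with carbon on both sides → ketone.
C=C double bond → alkene.
–NO2 on carbon → nitro group.

alkene, alkyne, amine, arene, ester, ketone, nitro, thiol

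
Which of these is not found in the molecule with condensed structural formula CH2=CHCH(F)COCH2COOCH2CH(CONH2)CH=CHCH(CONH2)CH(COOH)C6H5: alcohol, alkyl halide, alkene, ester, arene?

alkene: present (CH2=CH — C=C double bond → alkene).
ester: present (CH2COOCH2 — –C(=O)–O–C with C on the carbonyl side → ester).
alkyl halide: present (CH(F) — halogen on an sp³ carbon → alkyl halide).
arene: present (C6H5 — –C6H5 phenyl ring → arene).
alcohol: absent. In CH(COOH), the –OH sits on a carbonyl carbon, making it part of a carboxylic acid, not an alcohol.

alcohol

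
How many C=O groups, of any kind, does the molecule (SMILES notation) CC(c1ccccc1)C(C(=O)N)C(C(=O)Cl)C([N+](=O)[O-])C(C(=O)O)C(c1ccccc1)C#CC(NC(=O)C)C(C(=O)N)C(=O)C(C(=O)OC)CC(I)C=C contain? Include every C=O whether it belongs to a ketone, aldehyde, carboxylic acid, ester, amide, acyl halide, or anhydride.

7

CH(CONH2): amide, 1 C=O (running total 1).
CH(COCl): acyl halide, 1 C=O (running total 2).
CH(COOH): carboxylic acid, 1 C=O (running total 3).
CH(NHCOCH3): amide, 1 C=O (running total 4).
CH(CONH2): amide, 1 C=O (running total 5).
CO: ketone, 1 C=O (running total 6).
CH(COOCH3): ester, 1 C=O (running total 7).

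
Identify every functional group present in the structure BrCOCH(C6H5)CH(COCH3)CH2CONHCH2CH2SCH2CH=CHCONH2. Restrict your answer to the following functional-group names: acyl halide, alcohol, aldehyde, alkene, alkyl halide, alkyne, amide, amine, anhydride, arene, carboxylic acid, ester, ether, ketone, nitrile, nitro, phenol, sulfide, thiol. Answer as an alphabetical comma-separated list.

acyl halide, alkene, amide, arene, ketone, sulfide

–C(=O)Br: carbonyl C bonded to C and to a halogen → acyl halide (not alkyl halide).
pendant –C6H5: benzene ring → arene.
pendant –COCH3: carbonyl C bonded to two carbons → ketone.
–C(=O)–N– linkage → amide (the N is not an amine).
C–S–C linkage → sulfide (thioether).
C=C double bond → alkene.
–C(=O)NH2: carbonyl C bonded to C and to N → amide (the N is not a separate amine).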